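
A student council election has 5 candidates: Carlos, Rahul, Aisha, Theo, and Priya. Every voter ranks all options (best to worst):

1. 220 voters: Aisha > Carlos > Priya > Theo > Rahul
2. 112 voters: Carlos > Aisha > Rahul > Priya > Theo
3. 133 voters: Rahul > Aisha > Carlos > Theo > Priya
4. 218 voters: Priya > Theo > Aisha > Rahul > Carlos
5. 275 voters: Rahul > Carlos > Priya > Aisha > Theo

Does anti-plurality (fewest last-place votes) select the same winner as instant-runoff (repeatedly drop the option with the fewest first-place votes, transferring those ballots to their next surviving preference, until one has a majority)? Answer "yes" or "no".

yes

Anti-plurality — last-place votes: Carlos 218, Rahul 220, Aisha 0, Theo 387, Priya 133. Winner: Aisha.
Instant-runoff — R1 Carlos 112, Rahul 408, Aisha 220, Theo 0, Priya 218 (Theo out); R2 Carlos 112, Rahul 408, Aisha 220, Priya 218 (Carlos out); R3 Rahul 408, Aisha 332, Priya 218 (Priya out); R4 Rahul 408, Aisha 550 (Aisha winner). Winner: Aisha.
The two methods agree.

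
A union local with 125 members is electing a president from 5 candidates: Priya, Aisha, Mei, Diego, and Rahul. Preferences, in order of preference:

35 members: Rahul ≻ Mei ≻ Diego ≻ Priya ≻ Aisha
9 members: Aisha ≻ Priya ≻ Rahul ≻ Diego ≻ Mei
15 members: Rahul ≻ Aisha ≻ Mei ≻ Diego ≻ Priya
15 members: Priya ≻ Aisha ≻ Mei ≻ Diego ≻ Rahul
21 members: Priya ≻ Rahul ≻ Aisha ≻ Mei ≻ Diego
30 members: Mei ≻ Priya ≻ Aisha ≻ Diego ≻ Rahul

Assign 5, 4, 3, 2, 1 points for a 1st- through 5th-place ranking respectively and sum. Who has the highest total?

Priya: 35·2 + 9·4 + 15·1 + 15·5 + 21·5 + 30·4 = 421
Aisha: 35·1 + 9·5 + 15·4 + 15·4 + 21·3 + 30·3 = 353
Mei: 35·4 + 9·1 + 15·3 + 15·3 + 21·2 + 30·5 = 431
Diego: 35·3 + 9·2 + 15·2 + 15·2 + 21·1 + 30·2 = 264
Rahul: 35·5 + 9·3 + 15·5 + 15·1 + 21·4 + 30·1 = 406
Mei has the highest Borda score (431).

Mei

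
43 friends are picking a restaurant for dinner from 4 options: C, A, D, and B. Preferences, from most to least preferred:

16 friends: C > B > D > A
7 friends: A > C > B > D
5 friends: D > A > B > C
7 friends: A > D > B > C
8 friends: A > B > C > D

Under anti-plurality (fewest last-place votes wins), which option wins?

B

Last-place votes: C 12, A 16, D 15, B 0.
B is ranked last by the fewest voters, so B wins.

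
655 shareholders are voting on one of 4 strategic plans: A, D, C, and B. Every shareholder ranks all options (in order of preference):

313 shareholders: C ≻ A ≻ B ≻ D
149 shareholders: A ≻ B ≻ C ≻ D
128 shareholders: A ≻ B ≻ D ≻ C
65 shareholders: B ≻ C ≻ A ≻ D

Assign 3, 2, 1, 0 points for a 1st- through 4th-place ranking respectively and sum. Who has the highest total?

A

A: 313·2 + 149·3 + 128·3 + 65·1 = 1522
D: 313·0 + 149·0 + 128·1 + 65·0 = 128
C: 313·3 + 149·1 + 128·0 + 65·2 = 1218
B: 313·1 + 149·2 + 128·2 + 65·3 = 1062
A has the highest Borda score (1522).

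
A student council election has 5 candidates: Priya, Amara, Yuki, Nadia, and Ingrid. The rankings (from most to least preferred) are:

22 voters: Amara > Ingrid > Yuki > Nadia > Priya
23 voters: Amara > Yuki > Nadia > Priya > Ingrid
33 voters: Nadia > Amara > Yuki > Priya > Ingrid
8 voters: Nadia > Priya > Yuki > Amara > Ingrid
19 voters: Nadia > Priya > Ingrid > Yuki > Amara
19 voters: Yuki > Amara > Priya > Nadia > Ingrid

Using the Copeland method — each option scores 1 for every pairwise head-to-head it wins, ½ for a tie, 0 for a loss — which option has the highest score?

Priya: beats Ingrid; loses to Amara, Yuki, and Nadia → score 1.
Amara: beats Priya, Yuki, Nadia, and Ingrid → score 4.
Yuki: beats Priya, Nadia, and Ingrid; loses to Amara → score 3.
Nadia: beats Priya and Ingrid; loses to Amara and Yuki → score 2.
Ingrid: loses to Priya, Amara, Yuki, and Nadia → score 0.
Amara has the best pairwise record.

Amara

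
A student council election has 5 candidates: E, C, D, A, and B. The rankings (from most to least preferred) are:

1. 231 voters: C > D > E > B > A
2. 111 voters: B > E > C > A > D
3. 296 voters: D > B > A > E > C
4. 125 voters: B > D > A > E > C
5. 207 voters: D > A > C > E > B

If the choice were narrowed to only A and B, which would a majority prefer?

Voters preferring A to B: 207; preferring B to A: 763.
B wins the head-to-head.

B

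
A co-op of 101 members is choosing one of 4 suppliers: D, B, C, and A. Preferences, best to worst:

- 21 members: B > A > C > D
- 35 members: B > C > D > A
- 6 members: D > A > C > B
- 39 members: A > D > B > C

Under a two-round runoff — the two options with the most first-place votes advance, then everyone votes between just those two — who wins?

Round 1 first-place votes: D 6, B 56, C 0, A 39.
B and A advance.
Runoff: B is preferred to A by 56 voters; A by 45.
B wins the runoff.

B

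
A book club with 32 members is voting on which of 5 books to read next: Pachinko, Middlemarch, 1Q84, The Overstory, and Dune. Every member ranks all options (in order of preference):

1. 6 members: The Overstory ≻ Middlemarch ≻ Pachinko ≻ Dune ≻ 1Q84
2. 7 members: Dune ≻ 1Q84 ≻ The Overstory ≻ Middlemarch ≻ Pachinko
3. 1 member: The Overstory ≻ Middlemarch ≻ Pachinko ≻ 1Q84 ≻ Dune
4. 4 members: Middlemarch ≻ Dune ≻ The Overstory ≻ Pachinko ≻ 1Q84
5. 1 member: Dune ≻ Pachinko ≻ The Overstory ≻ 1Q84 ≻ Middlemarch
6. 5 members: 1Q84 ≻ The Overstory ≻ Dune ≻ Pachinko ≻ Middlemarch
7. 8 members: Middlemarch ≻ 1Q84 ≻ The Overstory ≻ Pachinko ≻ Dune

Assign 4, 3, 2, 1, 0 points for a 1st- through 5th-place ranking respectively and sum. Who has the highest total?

The Overstory

Pachinko: 6·2 + 7·0 + 1·2 + 4·1 + 1·3 + 5·1 + 8·1 = 34
Middlemarch: 6·3 + 7·1 + 1·3 + 4·4 + 1·0 + 5·0 + 8·4 = 76
1Q84: 6·0 + 7·3 + 1·1 + 4·0 + 1·1 + 5·4 + 8·3 = 67
The Overstory: 6·4 + 7·2 + 1·4 + 4·2 + 1·2 + 5·3 + 8·2 = 83
Dune: 6·1 + 7·4 + 1·0 + 4·3 + 1·4 + 5·2 + 8·0 = 60
The Overstory has the highest Borda score (83).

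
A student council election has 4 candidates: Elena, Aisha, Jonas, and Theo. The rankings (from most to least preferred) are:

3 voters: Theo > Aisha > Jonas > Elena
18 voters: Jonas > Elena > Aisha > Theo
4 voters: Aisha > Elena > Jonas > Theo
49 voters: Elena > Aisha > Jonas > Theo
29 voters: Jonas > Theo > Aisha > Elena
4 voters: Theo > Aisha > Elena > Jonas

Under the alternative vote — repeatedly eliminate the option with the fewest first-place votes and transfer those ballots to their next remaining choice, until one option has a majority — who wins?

Round 1: Elena 49, Aisha 4, Jonas 47, Theo 7. Eliminate Aisha.
Round 2: Elena 53, Jonas 47, Theo 7. Eliminate Theo.
Round 3: Elena 57, Jonas 50. Elena has a majority.

Elena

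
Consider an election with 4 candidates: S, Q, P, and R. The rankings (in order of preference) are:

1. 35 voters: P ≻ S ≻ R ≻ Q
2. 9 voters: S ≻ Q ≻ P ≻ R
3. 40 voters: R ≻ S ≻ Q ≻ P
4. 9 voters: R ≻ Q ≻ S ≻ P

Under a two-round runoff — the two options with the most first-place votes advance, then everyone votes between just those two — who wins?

R

Round 1 first-place votes: S 9, Q 0, P 35, R 49.
R and P advance.
Runoff: R is preferred to P by 49 voters; P by 44.
R wins the runoff.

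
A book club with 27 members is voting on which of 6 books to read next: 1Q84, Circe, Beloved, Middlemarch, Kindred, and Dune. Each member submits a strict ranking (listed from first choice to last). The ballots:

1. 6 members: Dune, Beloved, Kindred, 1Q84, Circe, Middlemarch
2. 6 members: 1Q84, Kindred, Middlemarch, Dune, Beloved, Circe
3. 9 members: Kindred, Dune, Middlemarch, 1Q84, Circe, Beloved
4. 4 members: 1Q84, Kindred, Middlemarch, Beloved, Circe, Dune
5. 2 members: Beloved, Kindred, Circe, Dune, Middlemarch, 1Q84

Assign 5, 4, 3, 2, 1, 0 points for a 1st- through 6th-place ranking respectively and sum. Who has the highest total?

1Q84: 6·2 + 6·5 + 9·2 + 4·5 + 2·0 = 80
Circe: 6·1 + 6·0 + 9·1 + 4·1 + 2·3 = 25
Beloved: 6·4 + 6·1 + 9·0 + 4·2 + 2·5 = 48
Middlemarch: 6·0 + 6·3 + 9·3 + 4·3 + 2·1 = 59
Kindred: 6·3 + 6·4 + 9·5 + 4·4 + 2·4 = 111
Dune: 6·5 + 6·2 + 9·4 + 4·0 + 2·2 = 82
Kindred has the highest Borda score (111).

Kindred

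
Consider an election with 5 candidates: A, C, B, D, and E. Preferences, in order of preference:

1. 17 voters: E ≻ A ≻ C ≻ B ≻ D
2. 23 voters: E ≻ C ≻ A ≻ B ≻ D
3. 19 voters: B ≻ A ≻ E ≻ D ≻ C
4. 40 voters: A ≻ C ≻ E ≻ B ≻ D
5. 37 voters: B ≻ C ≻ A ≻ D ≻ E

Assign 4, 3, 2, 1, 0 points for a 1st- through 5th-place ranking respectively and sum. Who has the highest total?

A

A: 17·3 + 23·2 + 19·3 + 40·4 + 37·2 = 388
C: 17·2 + 23·3 + 19·0 + 40·3 + 37·3 = 334
B: 17·1 + 23·1 + 19·4 + 40·1 + 37·4 = 304
D: 17·0 + 23·0 + 19·1 + 40·0 + 37·1 = 56
E: 17·4 + 23·4 + 19·2 + 40·2 + 37·0 = 278
A has the highest Borda score (388).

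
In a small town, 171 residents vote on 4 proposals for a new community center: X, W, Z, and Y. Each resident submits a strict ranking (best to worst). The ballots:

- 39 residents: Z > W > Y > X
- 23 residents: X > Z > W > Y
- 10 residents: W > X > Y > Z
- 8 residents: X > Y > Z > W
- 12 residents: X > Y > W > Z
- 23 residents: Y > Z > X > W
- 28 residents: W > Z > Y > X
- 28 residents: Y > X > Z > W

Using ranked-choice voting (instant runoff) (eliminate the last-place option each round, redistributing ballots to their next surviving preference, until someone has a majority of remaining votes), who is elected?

Z

Round 1: X 43, W 38, Z 39, Y 51. Eliminate W.
Round 2: X 53, Z 67, Y 51. Eliminate Y.
Round 3: X 81, Z 90. Z has a majority.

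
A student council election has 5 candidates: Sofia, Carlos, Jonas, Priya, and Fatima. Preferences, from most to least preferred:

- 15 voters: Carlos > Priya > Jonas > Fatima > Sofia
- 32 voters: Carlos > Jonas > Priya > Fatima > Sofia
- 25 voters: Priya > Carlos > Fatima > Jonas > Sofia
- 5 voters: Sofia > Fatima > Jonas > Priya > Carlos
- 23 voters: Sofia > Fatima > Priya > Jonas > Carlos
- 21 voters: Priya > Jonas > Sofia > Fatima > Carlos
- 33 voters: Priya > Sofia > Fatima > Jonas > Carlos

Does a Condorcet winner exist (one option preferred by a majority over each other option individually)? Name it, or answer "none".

Priya

Priya vs Sofia: 126–28 for Priya.
Priya vs Carlos: 107–47 for Priya.
Priya vs Jonas: 117–37 for Priya.
Priya vs Fatima: 126–28 for Priya.
Priya beats every other option head-to-head.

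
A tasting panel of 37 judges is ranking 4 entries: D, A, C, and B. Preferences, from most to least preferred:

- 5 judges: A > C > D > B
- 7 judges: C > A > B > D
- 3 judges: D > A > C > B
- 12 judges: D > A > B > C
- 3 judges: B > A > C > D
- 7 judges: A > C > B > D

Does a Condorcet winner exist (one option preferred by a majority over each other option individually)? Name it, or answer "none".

A

A vs D: 22–15 for A.
A vs C: 30–7 for A.
A vs B: 34–3 for A.
A beats every other option head-to-head.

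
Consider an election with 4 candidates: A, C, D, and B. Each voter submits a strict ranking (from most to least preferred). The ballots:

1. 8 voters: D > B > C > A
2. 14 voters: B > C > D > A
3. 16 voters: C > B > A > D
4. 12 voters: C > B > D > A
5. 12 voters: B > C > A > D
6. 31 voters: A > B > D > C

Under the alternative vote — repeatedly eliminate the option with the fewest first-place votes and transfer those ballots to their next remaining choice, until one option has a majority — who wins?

Round 1: A 31, C 28, D 8, B 26. Eliminate D.
Round 2: A 31, C 28, B 34. Eliminate C.
Round 3: A 31, B 62. B has a majority.

B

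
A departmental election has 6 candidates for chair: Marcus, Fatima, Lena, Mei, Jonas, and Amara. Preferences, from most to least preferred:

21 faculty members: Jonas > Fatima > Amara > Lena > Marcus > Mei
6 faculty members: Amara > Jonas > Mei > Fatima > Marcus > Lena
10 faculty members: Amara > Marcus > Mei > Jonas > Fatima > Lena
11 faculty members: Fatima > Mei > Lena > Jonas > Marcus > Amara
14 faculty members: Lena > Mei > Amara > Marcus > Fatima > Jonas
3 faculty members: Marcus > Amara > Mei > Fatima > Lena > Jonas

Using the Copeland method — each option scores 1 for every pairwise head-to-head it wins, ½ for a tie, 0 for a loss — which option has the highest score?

Marcus: beats Mei; loses to Fatima, Lena, Jonas, and Amara → score 1.
Fatima: beats Marcus and Lena; loses to Mei, Jonas, and Amara → score 2.
Lena: beats Marcus and Mei; loses to Fatima, Jonas, and Amara → score 2.
Mei: beats Fatima and Jonas; loses to Marcus, Lena, and Amara → score 2.
Jonas: beats Marcus, Fatima, and Lena; loses to Mei and Amara → score 3.
Amara: beats Marcus, Fatima, Lena, Mei, and Jonas → score 5.
Amara has the best pairwise record.

Amara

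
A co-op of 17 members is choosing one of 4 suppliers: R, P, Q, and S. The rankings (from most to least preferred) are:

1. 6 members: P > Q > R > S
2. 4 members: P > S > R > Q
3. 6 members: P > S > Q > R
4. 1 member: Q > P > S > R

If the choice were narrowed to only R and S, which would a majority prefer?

Voters preferring R to S: 6; preferring S to R: 11.
S wins the head-to-head.

S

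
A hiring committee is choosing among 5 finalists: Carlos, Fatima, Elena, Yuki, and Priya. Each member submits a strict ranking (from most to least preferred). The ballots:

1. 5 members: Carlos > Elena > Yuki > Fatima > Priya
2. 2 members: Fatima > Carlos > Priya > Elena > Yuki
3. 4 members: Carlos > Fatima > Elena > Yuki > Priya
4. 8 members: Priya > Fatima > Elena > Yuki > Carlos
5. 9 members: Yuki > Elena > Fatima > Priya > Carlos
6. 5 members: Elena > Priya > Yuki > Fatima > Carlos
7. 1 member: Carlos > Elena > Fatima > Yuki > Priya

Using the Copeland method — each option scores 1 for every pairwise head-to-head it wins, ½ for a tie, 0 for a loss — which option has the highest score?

Carlos: loses to Fatima, Elena, Yuki, and Priya → score 0.
Fatima: beats Carlos and Priya; loses to Elena and Yuki → score 2.
Elena: beats Carlos, Fatima, Yuki, and Priya → score 4.
Yuki: beats Carlos, Fatima, and Priya; loses to Elena → score 3.
Priya: beats Carlos; loses to Fatima, Elena, and Yuki → score 1.
Elena has the best pairwise record.

Elena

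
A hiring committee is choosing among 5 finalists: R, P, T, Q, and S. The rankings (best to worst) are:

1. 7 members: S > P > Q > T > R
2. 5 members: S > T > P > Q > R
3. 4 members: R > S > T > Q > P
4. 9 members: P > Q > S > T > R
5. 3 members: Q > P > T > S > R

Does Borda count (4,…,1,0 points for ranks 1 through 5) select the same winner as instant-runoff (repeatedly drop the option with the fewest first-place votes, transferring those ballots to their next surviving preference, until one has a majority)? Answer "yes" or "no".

yes

Borda — scores: R 16, P 76, T 45, Q 62, S 81. Winner: S.
Instant-runoff — R1 R 4, P 9, T 0, Q 3, S 12 (T out); R2 R 4, P 9, Q 3, S 12 (Q out); R3 R 4, P 12, S 12 (R out); R4 P 12, S 16 (S winner). Winner: S.
The two methods agree.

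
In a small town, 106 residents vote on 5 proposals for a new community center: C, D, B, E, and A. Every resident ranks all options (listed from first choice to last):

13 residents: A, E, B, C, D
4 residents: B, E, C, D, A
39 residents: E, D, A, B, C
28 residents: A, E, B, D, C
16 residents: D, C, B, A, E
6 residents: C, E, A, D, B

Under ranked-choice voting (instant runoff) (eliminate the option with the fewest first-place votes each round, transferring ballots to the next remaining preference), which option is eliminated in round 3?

Round 1: C 6, D 16, B 4, E 39, A 41. Eliminate B.
Round 2: C 6, D 16, E 43, A 41. Eliminate C.
Round 3: D 16, E 49, A 41. Eliminate D.

D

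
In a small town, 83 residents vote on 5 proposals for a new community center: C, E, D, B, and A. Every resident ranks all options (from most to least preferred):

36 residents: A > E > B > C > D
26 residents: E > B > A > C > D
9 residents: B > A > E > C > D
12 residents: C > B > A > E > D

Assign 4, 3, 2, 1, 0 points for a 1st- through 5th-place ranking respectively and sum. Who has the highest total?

C: 36·1 + 26·1 + 9·1 + 12·4 = 119
E: 36·3 + 26·4 + 9·2 + 12·1 = 242
D: 36·0 + 26·0 + 9·0 + 12·0 = 0
B: 36·2 + 26·3 + 9·4 + 12·3 = 222
A: 36·4 + 26·2 + 9·3 + 12·2 = 247
A has the highest Borda score (247).

A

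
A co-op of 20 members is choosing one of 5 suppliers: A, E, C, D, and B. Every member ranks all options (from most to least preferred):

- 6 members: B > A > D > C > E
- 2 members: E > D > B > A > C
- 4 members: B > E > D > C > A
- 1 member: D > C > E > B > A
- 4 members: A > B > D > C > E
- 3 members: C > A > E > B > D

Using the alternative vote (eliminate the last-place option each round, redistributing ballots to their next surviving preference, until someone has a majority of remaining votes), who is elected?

B

Round 1: A 4, E 2, C 3, D 1, B 10. Eliminate D.
Round 2: A 4, E 2, C 4, B 10. Eliminate E.
Round 3: A 4, C 4, B 12. B has a majority.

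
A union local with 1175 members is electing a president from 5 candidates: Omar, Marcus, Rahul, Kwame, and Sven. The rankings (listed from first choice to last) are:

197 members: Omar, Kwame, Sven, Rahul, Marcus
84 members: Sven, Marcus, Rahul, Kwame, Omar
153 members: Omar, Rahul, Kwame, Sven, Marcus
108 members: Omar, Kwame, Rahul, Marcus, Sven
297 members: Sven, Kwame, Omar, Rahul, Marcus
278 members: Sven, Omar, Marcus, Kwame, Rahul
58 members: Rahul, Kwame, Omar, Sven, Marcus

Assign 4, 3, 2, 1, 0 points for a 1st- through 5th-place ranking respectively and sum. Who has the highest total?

Omar

Omar: 197·4 + 84·0 + 153·4 + 108·4 + 297·2 + 278·3 + 58·2 = 3376
Marcus: 197·0 + 84·3 + 153·0 + 108·1 + 297·0 + 278·2 + 58·0 = 916
Rahul: 197·1 + 84·2 + 153·3 + 108·2 + 297·1 + 278·0 + 58·4 = 1569
Kwame: 197·3 + 84·1 + 153·2 + 108·3 + 297·3 + 278·1 + 58·3 = 2648
Sven: 197·2 + 84·4 + 153·1 + 108·0 + 297·4 + 278·4 + 58·1 = 3241
Omar has the highest Borda score (3376).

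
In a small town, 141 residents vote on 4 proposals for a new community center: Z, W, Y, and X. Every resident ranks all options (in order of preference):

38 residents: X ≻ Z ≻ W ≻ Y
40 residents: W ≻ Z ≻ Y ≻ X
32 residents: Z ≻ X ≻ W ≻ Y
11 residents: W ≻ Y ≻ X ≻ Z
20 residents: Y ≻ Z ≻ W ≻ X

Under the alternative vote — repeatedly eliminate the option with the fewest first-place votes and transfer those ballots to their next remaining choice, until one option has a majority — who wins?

Z

Round 1: Z 32, W 51, Y 20, X 38. Eliminate Y.
Round 2: Z 52, W 51, X 38. Eliminate X.
Round 3: Z 90, W 51. Z has a majority.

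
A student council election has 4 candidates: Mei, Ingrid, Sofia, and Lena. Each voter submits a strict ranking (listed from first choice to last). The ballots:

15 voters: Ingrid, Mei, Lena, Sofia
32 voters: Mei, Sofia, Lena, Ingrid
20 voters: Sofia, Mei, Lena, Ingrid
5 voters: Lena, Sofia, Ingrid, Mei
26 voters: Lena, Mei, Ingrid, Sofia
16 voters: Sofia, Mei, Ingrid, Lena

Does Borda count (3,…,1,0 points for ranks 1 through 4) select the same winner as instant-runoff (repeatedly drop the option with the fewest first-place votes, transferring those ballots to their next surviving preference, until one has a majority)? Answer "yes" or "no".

yes

Borda — scores: Mei 250, Ingrid 92, Sofia 182, Lena 160. Winner: Mei.
Instant-runoff — R1 Mei 32, Ingrid 15, Sofia 36, Lena 31 (Ingrid out); R2 Mei 47, Sofia 36, Lena 31 (Lena out); R3 Mei 73, Sofia 41 (Mei winner). Winner: Mei.
The two methods agree.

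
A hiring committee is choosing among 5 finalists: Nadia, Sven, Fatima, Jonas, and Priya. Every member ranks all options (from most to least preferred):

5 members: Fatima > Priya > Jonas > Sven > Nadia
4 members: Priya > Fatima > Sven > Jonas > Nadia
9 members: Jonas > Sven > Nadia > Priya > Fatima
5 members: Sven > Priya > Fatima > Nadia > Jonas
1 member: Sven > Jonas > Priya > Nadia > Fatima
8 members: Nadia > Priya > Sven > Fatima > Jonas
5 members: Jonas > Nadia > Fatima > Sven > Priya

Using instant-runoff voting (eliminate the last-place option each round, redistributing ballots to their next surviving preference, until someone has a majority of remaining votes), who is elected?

Fatima

Round 1: Nadia 8, Sven 6, Fatima 5, Jonas 14, Priya 4. Eliminate Priya.
Round 2: Nadia 8, Sven 6, Fatima 9, Jonas 14. Eliminate Sven.
Round 3: Nadia 8, Fatima 14, Jonas 15. Eliminate Nadia.
Round 4: Fatima 22, Jonas 15. Fatima has a majority.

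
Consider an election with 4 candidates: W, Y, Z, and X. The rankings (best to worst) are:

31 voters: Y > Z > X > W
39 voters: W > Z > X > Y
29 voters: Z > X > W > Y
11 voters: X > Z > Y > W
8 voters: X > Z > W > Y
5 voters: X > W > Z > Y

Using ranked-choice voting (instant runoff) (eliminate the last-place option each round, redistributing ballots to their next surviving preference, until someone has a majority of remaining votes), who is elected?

Z

Round 1: W 39, Y 31, Z 29, X 24. Eliminate X.
Round 2: W 44, Y 31, Z 48. Eliminate Y.
Round 3: W 44, Z 79. Z has a majority.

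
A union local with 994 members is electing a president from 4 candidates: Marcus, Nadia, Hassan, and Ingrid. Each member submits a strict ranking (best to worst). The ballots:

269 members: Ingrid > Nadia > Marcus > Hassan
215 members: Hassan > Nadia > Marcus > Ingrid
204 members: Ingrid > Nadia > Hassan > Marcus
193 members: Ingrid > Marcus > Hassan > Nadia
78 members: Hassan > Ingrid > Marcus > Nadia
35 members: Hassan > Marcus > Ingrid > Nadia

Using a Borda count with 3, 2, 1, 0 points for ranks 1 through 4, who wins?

Ingrid

Marcus: 269·1 + 215·1 + 204·0 + 193·2 + 78·1 + 35·2 = 1018
Nadia: 269·2 + 215·2 + 204·2 + 193·0 + 78·0 + 35·0 = 1376
Hassan: 269·0 + 215·3 + 204·1 + 193·1 + 78·3 + 35·3 = 1381
Ingrid: 269·3 + 215·0 + 204·3 + 193·3 + 78·2 + 35·1 = 2189
Ingrid has the highest Borda score (2189).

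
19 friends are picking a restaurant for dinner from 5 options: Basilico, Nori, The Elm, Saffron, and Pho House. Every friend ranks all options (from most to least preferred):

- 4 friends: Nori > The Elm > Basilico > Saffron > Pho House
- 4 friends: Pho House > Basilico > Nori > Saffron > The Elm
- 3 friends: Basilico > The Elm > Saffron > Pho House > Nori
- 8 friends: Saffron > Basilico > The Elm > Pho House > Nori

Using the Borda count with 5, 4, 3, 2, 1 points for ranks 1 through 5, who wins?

Basilico

Basilico: 4·3 + 4·4 + 3·5 + 8·4 = 75
Nori: 4·5 + 4·3 + 3·1 + 8·1 = 43
The Elm: 4·4 + 4·1 + 3·4 + 8·3 = 56
Saffron: 4·2 + 4·2 + 3·3 + 8·5 = 65
Pho House: 4·1 + 4·5 + 3·2 + 8·2 = 46
Basilico has the highest Borda score (75).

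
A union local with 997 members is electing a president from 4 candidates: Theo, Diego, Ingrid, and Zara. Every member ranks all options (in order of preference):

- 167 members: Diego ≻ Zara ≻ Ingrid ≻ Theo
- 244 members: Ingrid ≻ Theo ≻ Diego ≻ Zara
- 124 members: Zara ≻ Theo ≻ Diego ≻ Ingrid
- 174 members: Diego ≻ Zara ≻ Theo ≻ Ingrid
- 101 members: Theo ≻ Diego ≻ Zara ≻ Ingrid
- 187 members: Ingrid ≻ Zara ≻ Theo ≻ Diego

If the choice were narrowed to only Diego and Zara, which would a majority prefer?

Diego

Voters preferring Diego to Zara: 686; preferring Zara to Diego: 311.
Diego wins the head-to-head.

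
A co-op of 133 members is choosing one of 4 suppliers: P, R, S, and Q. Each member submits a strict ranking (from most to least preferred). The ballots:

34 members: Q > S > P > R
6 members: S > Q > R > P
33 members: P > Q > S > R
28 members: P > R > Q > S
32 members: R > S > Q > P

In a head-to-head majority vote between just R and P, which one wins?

Voters preferring R to P: 38; preferring P to R: 95.
P wins the head-to-head.

P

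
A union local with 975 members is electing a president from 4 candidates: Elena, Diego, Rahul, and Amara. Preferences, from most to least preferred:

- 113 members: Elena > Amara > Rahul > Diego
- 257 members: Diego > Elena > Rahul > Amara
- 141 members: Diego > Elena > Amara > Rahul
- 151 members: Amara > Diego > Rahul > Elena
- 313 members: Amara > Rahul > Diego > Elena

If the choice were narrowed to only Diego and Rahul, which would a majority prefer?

Diego

Voters preferring Diego to Rahul: 549; preferring Rahul to Diego: 426.
Diego wins the head-to-head.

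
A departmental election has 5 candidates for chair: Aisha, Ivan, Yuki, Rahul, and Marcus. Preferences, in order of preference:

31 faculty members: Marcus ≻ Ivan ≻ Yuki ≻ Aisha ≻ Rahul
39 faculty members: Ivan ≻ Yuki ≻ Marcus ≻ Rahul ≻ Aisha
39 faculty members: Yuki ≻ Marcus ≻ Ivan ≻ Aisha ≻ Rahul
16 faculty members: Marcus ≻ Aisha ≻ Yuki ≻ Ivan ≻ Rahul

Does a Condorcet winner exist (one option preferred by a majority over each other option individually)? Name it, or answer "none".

Checking pairwise contests:
Ivan beats Aisha 109–16.
Marcus beats Ivan 86–39.
Ivan beats Yuki 70–55.
Aisha beats Rahul 86–39.
Yuki beats Marcus 78–47.
Every option loses at least one head-to-head, so there is no Condorcet winner.

none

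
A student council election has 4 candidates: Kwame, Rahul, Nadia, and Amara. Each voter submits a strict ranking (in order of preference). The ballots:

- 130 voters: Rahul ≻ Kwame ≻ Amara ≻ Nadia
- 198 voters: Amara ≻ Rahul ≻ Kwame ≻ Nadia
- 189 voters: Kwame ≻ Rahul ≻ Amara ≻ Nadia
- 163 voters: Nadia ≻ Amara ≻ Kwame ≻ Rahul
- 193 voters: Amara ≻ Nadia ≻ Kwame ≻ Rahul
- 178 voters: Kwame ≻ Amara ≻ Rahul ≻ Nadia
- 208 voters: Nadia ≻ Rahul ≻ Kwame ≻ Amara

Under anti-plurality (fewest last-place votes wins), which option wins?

Last-place votes: Kwame 0, Rahul 356, Nadia 695, Amara 208.
Kwame is ranked last by the fewest voters, so Kwame wins.

Kwame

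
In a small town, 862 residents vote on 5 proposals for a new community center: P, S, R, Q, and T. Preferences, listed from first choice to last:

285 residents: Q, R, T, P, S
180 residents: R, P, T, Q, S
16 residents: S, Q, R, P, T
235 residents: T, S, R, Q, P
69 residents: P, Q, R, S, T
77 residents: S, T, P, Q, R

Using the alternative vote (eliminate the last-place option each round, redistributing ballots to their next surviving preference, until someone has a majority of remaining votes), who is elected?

T

Round 1: P 69, S 93, R 180, Q 285, T 235. Eliminate P.
Round 2: S 93, R 180, Q 354, T 235. Eliminate S.
Round 3: R 180, Q 370, T 312. Eliminate R.
Round 4: Q 370, T 492. T has a majority.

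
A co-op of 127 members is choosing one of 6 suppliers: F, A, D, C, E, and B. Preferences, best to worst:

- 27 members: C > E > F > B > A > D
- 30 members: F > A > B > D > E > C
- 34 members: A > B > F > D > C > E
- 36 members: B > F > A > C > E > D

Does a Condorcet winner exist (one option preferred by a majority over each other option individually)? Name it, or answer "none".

none

Checking pairwise contests:
B beats F 70–57.
F beats A 93–34.
F beats D 127–0.
F beats C 100–27.
F beats E 100–27.
A beats B 64–63.
Every option loses at least one head-to-head, so there is no Condorcet winner.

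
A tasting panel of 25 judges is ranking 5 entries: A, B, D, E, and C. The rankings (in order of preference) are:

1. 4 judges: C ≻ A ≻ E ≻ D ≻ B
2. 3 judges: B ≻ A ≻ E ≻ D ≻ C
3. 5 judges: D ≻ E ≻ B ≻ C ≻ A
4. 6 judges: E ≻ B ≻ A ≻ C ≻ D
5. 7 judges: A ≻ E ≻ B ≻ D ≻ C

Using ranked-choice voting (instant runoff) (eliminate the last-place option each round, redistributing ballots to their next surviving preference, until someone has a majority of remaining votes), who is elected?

Round 1: A 7, B 3, D 5, E 6, C 4. Eliminate B.
Round 2: A 10, D 5, E 6, C 4. Eliminate C.
Round 3: A 14, D 5, E 6. A has a majority.

A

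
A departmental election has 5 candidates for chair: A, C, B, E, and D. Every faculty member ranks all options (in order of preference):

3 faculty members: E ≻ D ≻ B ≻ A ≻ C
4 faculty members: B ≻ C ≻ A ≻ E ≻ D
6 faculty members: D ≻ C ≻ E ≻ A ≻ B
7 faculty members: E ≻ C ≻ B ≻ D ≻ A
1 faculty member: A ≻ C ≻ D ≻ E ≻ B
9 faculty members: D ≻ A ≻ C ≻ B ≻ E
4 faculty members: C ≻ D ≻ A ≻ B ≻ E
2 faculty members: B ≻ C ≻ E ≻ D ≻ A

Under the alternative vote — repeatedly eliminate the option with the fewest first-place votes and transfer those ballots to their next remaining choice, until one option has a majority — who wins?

Round 1: A 1, C 4, B 6, E 10, D 15. Eliminate A.
Round 2: C 5, B 6, E 10, D 15. Eliminate C.
Round 3: B 6, E 10, D 20. D has a majority.

D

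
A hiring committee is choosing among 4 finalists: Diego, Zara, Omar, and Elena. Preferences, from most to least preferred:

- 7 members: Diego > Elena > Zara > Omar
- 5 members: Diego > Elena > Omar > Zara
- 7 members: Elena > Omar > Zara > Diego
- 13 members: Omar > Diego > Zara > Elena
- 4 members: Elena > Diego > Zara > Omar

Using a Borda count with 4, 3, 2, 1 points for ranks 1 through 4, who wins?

Diego

Diego: 7·4 + 5·4 + 7·1 + 13·3 + 4·3 = 106
Zara: 7·2 + 5·1 + 7·2 + 13·2 + 4·2 = 67
Omar: 7·1 + 5·2 + 7·3 + 13·4 + 4·1 = 94
Elena: 7·3 + 5·3 + 7·4 + 13·1 + 4·4 = 93
Diego has the highest Borda score (106).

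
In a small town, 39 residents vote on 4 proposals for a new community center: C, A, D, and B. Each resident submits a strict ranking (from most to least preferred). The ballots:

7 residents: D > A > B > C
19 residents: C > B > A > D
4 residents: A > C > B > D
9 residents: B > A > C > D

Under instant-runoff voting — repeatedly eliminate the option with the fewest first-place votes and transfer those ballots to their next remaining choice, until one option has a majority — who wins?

Round 1: C 19, A 4, D 7, B 9. Eliminate A.
Round 2: C 23, D 7, B 9. C has a majority.

C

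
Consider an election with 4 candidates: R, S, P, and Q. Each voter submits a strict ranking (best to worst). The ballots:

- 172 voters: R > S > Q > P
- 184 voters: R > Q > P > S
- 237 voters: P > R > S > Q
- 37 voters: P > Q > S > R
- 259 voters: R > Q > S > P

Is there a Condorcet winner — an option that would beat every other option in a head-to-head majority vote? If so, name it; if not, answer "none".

R

R vs S: 852–37 for R.
R vs P: 615–274 for R.
R vs Q: 852–37 for R.
R beats every other option head-to-head.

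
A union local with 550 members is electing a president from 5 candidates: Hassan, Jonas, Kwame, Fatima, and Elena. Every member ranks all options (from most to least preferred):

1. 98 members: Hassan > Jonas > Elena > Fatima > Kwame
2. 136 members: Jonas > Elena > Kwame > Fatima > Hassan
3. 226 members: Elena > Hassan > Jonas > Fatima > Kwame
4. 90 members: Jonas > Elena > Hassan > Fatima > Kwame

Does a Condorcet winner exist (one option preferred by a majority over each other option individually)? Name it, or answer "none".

Checking pairwise contests:
Elena beats Hassan 452–98.
Hassan beats Jonas 324–226.
Hassan beats Kwame 414–136.
Hassan beats Fatima 414–136.
Jonas beats Elena 324–226.
Every option loses at least one head-to-head, so there is no Condorcet winner.

none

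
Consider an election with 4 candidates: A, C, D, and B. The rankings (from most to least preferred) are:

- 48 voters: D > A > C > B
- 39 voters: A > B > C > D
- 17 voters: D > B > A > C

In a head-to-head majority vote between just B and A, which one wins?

Voters preferring B to A: 17; preferring A to B: 87.
A wins the head-to-head.

A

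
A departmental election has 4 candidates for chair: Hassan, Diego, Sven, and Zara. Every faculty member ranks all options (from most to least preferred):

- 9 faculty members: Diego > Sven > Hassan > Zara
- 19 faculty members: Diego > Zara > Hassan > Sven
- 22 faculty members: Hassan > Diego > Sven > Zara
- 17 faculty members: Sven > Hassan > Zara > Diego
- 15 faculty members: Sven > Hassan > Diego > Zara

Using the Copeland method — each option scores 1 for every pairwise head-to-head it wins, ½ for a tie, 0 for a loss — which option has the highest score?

Hassan: beats Diego and Zara; ties Sven → score 2.5.
Diego: beats Sven and Zara; loses to Hassan → score 2.
Sven: beats Zara; ties Hassan; loses to Diego → score 1.5.
Zara: loses to Hassan, Diego, and Sven → score 0.
Hassan has the best pairwise record.

Hassan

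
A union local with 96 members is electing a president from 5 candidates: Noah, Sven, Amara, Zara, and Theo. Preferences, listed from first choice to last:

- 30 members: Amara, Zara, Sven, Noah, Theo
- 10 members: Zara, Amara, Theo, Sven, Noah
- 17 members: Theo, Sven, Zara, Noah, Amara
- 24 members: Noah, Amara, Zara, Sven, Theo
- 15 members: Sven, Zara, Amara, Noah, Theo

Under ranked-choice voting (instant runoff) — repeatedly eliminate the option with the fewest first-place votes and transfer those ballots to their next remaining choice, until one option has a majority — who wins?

Amara

Round 1: Noah 24, Sven 15, Amara 30, Zara 10, Theo 17. Eliminate Zara.
Round 2: Noah 24, Sven 15, Amara 40, Theo 17. Eliminate Sven.
Round 3: Noah 24, Amara 55, Theo 17. Amara has a majority.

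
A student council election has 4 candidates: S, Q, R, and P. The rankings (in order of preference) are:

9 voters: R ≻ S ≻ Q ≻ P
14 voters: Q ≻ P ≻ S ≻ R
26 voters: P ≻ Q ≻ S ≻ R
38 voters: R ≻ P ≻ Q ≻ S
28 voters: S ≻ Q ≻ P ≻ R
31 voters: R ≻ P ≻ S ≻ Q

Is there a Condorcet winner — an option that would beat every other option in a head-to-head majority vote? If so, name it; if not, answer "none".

R

R vs S: 78–68 for R.
R vs Q: 78–68 for R.
R vs P: 78–68 for R.
R beats every other option head-to-head.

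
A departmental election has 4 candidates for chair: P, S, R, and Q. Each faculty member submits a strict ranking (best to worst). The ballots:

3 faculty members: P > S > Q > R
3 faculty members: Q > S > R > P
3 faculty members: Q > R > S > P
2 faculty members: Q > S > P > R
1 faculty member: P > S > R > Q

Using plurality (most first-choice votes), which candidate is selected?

First-place votes: P 4, S 0, R 0, Q 8.
Q has the most first-place votes.

Q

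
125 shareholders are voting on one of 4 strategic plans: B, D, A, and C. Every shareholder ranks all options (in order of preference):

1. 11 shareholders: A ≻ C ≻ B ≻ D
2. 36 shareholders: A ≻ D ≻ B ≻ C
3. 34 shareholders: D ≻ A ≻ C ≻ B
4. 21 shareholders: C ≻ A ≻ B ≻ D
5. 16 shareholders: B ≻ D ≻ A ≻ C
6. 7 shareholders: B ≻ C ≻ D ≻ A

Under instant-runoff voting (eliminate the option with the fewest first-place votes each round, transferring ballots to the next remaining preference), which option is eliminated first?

Round 1: B 23, D 34, A 47, C 21. Eliminate C.

C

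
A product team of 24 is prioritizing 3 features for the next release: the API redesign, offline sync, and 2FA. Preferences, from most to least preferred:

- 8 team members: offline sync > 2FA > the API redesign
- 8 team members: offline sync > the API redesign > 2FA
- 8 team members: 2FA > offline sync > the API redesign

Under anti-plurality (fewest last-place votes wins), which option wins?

offline sync

Last-place votes: the API redesign 16, offline sync 0, 2FA 8.
offline sync is ranked last by the fewest voters, so offline sync wins.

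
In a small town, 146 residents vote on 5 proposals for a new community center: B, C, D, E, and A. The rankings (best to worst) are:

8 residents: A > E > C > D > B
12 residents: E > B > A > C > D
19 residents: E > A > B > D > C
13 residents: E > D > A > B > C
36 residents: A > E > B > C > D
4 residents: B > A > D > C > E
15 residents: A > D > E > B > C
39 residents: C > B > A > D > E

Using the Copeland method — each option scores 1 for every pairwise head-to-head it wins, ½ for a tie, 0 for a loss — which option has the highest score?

A

B: beats C and D; loses to E and A → score 2.
C: beats D; loses to B, E, and A → score 1.
D: loses to B, C, E, and A → score 0.
E: beats B, C, and D; loses to A → score 3.
A: beats B, C, D, and E → score 4.
A has the best pairwise record.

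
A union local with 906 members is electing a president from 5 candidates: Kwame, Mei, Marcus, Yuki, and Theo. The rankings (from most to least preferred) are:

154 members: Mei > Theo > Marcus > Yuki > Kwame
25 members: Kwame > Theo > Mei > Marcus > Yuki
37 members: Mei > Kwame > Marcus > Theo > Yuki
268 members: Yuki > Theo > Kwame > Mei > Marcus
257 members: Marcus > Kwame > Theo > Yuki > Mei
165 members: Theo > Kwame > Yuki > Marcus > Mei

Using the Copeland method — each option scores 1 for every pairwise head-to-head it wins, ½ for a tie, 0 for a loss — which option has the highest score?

Theo

Kwame: beats Mei, Marcus, and Yuki; loses to Theo → score 3.
Mei: beats Marcus; loses to Kwame, Yuki, and Theo → score 1.
Marcus: beats Yuki; loses to Kwame, Mei, and Theo → score 1.
Yuki: beats Mei; loses to Kwame, Marcus, and Theo → score 1.
Theo: beats Kwame, Mei, Marcus, and Yuki → score 4.
Theo has the best pairwise record.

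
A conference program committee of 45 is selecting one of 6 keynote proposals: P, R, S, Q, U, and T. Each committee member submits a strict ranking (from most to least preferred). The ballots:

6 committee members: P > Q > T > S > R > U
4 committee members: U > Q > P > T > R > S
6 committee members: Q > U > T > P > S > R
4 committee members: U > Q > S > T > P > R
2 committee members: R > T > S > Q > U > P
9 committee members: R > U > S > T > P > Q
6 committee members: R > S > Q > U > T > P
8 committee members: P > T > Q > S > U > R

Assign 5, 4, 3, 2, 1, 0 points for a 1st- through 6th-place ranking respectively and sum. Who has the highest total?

Q

P: 6·5 + 4·3 + 6·2 + 4·1 + 2·0 + 9·1 + 6·0 + 8·5 = 107
R: 6·1 + 4·1 + 6·0 + 4·0 + 2·5 + 9·5 + 6·5 + 8·0 = 95
S: 6·2 + 4·0 + 6·1 + 4·3 + 2·3 + 9·3 + 6·4 + 8·2 = 103
Q: 6·4 + 4·4 + 6·5 + 4·4 + 2·2 + 9·0 + 6·3 + 8·3 = 132
U: 6·0 + 4·5 + 6·4 + 4·5 + 2·1 + 9·4 + 6·2 + 8·1 = 122
T: 6·3 + 4·2 + 6·3 + 4·2 + 2·4 + 9·2 + 6·1 + 8·4 = 116
Q has the highest Borda score (132).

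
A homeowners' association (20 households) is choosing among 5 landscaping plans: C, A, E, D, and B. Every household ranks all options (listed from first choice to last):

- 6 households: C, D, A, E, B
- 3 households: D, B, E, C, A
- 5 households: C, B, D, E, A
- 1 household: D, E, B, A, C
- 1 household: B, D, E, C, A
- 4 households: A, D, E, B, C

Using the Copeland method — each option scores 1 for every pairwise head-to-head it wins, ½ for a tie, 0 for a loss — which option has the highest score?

C

C: beats A, E, D, and B → score 4.
A: ties E and B; loses to C and D → score 1.
E: beats B; ties A; loses to C and D → score 1.5.
D: beats A, E, and B; loses to C → score 3.
B: ties A; loses to C, E, and D → score 0.5.
C has the best pairwise record.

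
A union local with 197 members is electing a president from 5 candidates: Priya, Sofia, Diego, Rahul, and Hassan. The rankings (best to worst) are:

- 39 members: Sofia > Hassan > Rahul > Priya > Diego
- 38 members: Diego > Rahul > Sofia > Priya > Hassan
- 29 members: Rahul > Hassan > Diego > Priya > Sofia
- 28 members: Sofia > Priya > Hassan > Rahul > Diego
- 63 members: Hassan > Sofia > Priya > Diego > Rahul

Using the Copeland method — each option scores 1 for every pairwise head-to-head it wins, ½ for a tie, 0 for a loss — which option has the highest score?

Priya: beats Diego; loses to Sofia, Rahul, and Hassan → score 1.
Sofia: beats Priya, Diego, Rahul, and Hassan → score 4.
Diego: beats Rahul; loses to Priya, Sofia, and Hassan → score 1.
Rahul: beats Priya; loses to Sofia, Diego, and Hassan → score 1.
Hassan: beats Priya, Diego, and Rahul; loses to Sofia → score 3.
Sofia has the best pairwise record.

Sofia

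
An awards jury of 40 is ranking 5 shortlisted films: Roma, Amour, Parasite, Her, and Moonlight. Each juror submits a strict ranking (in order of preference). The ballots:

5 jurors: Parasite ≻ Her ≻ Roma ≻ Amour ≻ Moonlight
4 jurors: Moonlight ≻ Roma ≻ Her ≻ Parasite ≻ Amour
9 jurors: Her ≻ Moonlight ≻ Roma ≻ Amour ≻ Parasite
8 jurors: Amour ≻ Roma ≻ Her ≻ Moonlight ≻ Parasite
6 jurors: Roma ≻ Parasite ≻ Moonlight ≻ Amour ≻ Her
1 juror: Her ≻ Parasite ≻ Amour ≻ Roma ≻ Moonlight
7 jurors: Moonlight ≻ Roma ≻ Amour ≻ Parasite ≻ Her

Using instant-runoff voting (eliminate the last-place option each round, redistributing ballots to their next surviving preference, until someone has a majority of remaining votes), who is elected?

Her

Round 1: Roma 6, Amour 8, Parasite 5, Her 10, Moonlight 11. Eliminate Parasite.
Round 2: Roma 6, Amour 8, Her 15, Moonlight 11. Eliminate Roma.
Round 3: Amour 8, Her 15, Moonlight 17. Eliminate Amour.
Round 4: Her 23, Moonlight 17. Her has a majority.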